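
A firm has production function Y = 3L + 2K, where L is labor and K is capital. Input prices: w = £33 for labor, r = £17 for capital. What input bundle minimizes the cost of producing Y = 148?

The inputs are perfect substitutes, so the firm uses whichever has the lower cost per unit of output.
Cost per unit of output via L is w/3 = 11; via K it is r/2 = 8.5. K is cheaper.
Producing Y = 148 with K alone: L = 0, K = 74.

L* = 0, K* = 74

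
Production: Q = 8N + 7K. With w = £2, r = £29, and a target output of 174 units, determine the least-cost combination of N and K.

The inputs are perfect substitutes, so the firm uses whichever has the lower cost per unit of output.
Cost per unit of output via N is w/8 = 0.25; via K it is r/7 = 29/7. N is cheaper.
Producing Q = 174 with N alone: N = 21.75, K = 0.

N* = 21.75, K* = 0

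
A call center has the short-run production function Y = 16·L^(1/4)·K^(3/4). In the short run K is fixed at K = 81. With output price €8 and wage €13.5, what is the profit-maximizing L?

With K = 81, MP_L = (1/4)·16·L^(-3/4)·81^(3/4) = 108·L^(-3/4).
Profit maximization for a price taker requires P·MP_L = w: 8·108·L^(-3/4) = 13.5.
So L^(-3/4) = 0.015625, which gives L = 256.

L* = 256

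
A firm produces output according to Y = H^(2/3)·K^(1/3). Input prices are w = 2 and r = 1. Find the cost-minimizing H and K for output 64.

H* = 64, K* = 64

Cost minimization requires the marginal rate of technical substitution to equal the input-price ratio: MP_H/MP_K = w/r.
Here MP_H/MP_K = (2/3)·(K/H)/(1/3) = 2·(K/H). Setting this equal to 2/1 = 2 gives K = H.
Substituting into Y = 64: H^(2/3)·(H)^(1/3) = 64.
Solving, H = 64 and K = 64.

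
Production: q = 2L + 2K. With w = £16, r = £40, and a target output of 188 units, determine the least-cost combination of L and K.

L* = 94, K* = 0

The inputs are perfect substitutes, so the firm uses whichever has the lower cost per unit of output.
Cost per unit of output via L is w/2 = 8; via K it is r/2 = 20. L is cheaper.
Producing q = 188 with L alone: L = 94, K = 0.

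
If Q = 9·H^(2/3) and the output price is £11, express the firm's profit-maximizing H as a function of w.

H(w) = 287496/w³

MP_H = (2/3)·9·H^(-1/3) = 6·H^(-1/3).
Setting P·MP_H = w: 66·H^(-1/3) = w.
Solving for H: H^(-1/3) = w/66, so H = (66/w)^(3).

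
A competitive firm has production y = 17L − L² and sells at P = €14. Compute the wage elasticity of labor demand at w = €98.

ε = -0.7

From P·MP_L = w with MP_L = 17 − 2L, labor demand is L(w) = (17 − w/14)/2.
dL/dw = −1/(28) = -1/28.
At w = 98, L = 5, so ε = (dL/dw)·(w/L) = (-1/28)·(98/5) = -0.7.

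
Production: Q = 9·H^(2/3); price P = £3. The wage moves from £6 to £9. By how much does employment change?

From P·MP_H = w with MP_H = 6·H^(-1/3), the labor demand is H(w) = (18/w)^(3).
At w = 6: H = 27. At w = 9: H = 8.
ΔH = 8 − 27 = -19.

ΔH = -19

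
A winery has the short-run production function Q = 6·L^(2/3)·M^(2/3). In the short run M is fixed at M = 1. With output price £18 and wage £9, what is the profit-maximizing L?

With M = 1, MP_L = (2/3)·6·L^(-1/3)·1^(2/3) = 4·L^(-1/3).
Profit maximization for a price taker requires P·MP_L = w: 18·4·L^(-1/3) = 9.
So L^(-1/3) = 0.125, which gives L = 512.

L* = 512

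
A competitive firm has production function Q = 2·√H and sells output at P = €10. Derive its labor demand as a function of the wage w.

MP_H = (1/2)·2·H^(-1/2) = H^(-1/2).
Setting P·MP_H = w: 10·H^(-1/2) = w.
Solving for H: H^(-1/2) = w/10, so H = (10/w)^(2).

H(w) = 100/w²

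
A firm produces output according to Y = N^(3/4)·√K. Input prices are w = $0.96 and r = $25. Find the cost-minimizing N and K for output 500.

N* = 625, K* = 16

Cost minimization requires the marginal rate of technical substitution to equal the input-price ratio: MP_N/MP_K = w/r.
Here MP_N/MP_K = (3/4)·(K/N)/(1/2) = 1.5·(K/N). Setting this equal to 0.96/25 = 0.0384 gives K = 0.0256N.
Substituting into Y = 500: N^(3/4)·(0.0256N)^(1/2) = 500.
Solving, N = 625 and K = 16.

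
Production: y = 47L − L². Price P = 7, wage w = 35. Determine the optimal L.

L* = 21

The marginal product of L is MP_L = 47 − 2L.
A price-taking firm hires until the value of the marginal product equals the wage: P·MP_L = w, so 7·(47 − 2L) = 35.
Then 47 − 2L = 5, giving L = 21.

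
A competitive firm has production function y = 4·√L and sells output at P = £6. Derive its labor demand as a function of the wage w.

L(w) = 144/w²

MP_L = (1/2)·4·L^(-1/2) = 2·L^(-1/2).
Setting P·MP_L = w: 12·L^(-1/2) = w.
Solving for L: L^(-1/2) = w/12, so L = (12/w)^(2).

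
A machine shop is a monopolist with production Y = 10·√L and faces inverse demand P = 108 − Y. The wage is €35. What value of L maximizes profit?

Marginal revenue from the inverse demand is MR = 108 − 2Y.
The marginal product is MP_L = 5·L^(-1/2).
A monopolist hires until marginal revenue product equals the wage: MR·MP_L = w.
At L, Y = 10·√L. Substituting and solving: (108 − 20·√L)·5·L^(-1/2) = 35 gives L = 16.

L* = 16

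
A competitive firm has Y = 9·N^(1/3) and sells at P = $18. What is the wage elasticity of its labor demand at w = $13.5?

ε = -1.5

MP_N = (1/3)·9·N^(-2/3), so P·MP_N = w gives 54·N^(-2/3) = w.
Solving, N(w) = (54/w)^(3/2). This is a constant-elasticity form: N ∝ w^(−3/2), so ε = −3/2.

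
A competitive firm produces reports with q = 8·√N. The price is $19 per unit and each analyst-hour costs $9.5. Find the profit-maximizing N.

N* = 64

MP_N = (1/2)·8·N^(-1/2) = 4·N^(-1/2).
Profit maximization for a price taker requires P·MP_N = w: 19·4·N^(-1/2) = 9.5.
So N^(-1/2) = 0.125, which gives N = 64.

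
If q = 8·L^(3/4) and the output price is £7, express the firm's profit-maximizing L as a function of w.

MP_L = (3/4)·8·L^(-1/4) = 6·L^(-1/4).
Setting P·MP_L = w: 42·L^(-1/4) = w.
Solving for L: L^(-1/4) = w/42, so L = (42/w)^(4).

L(w) = 3111696/w^(4)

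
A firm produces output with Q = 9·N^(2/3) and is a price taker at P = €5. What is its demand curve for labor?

MP_N = (2/3)·9·N^(-1/3) = 6·N^(-1/3).
Setting P·MP_N = w: 30·N^(-1/3) = w.
Solving for N: N^(-1/3) = w/30, so N = (30/w)^(3).

N(w) = 27000/w³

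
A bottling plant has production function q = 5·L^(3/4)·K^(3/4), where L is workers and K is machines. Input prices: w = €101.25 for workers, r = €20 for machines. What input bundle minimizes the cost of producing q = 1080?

L* = 16, K* = 81

Cost minimization requires the marginal rate of technical substitution to equal the input-price ratio: MP_L/MP_K = w/r.
Here MP_L/MP_K = (3/4)·(K/L)/(3/4) = (K/L). Setting this equal to 101.25/20 = 5.0625 gives K = 5.0625L.
Substituting into q = 1080: 5·L^(3/4)·(5.0625L)^(3/4) = 1080.
Solving, L = 16 and K = 81.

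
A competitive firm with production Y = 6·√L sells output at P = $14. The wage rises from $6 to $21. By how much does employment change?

From P·MP_L = w with MP_L = 3·L^(-1/2), the labor demand is L(w) = (42/w)^(2).
At w = 6: L = 49. At w = 21: L = 4.
ΔL = 4 − 49 = -45.

ΔL = -45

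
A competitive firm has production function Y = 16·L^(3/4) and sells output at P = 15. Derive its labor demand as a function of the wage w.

L(w) = (180/w)^(4)

MP_L = (3/4)·16·L^(-1/4) = 12·L^(-1/4).
Setting P·MP_L = w: 180·L^(-1/4) = w.
Solving for L: L^(-1/4) = w/180, so L = (180/w)^(4).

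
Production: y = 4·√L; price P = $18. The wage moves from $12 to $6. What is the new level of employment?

From P·MP_L = w with MP_L = 2·L^(-1/2), the labor demand is L(w) = (36/w)^(2).
At w = 12: L = 9. At w = 6: L = 36.

L* = 36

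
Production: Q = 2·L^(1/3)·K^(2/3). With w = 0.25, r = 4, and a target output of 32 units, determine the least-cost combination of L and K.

L* = 64, K* = 8

Cost minimization requires the marginal rate of technical substitution to equal the input-price ratio: MP_L/MP_K = w/r.
Here MP_L/MP_K = (1/3)·(K/L)/(2/3) = 0.5·(K/L). Setting this equal to 0.25/4 = 0.0625 gives K = 0.125L.
Substituting into Q = 32: 2·L^(1/3)·(0.125L)^(2/3) = 32.
Solving, L = 64 and K = 8.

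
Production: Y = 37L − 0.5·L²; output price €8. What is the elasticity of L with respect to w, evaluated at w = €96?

ε = -0.48

From P·MP_L = w with MP_L = 37 − L, labor demand is L(w) = 37 − w/8.
dL/dw = −1/(8) = -0.125.
At w = 96, L = 25, so ε = (dL/dw)·(w/L) = (-0.125)·(96/25) = -0.48.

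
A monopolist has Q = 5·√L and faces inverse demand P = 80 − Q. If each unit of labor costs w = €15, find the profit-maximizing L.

Marginal revenue from the inverse demand is MR = 80 − 2Q.
The marginal product is MP_L = 2.5·L^(-1/2).
A monopolist hires until marginal revenue product equals the wage: MR·MP_L = w.
At L, Q = 5·√L. Substituting and solving: (80 − 10·√L)·2.5·L^(-1/2) = 15 gives L = 25.

L* = 25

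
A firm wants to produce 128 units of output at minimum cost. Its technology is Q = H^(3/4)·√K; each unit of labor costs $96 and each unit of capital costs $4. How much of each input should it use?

Cost minimization requires the marginal rate of technical substitution to equal the input-price ratio: MP_H/MP_K = w/r.
Here MP_H/MP_K = (3/4)·(K/H)/(1/2) = 1.5·(K/H). Setting this equal to 96/4 = 24 gives K = 16H.
Substituting into Q = 128: H^(3/4)·(16H)^(1/2) = 128.
Solving, H = 16 and K = 256.

H* = 16, K* = 256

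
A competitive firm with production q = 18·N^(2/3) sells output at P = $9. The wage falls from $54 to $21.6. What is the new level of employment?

From P·MP_N = w with MP_N = 12·N^(-1/3), the labor demand is N(w) = (108/w)^(3).
At w = 54: N = 8. At w = 21.6: N = 125.

N* = 125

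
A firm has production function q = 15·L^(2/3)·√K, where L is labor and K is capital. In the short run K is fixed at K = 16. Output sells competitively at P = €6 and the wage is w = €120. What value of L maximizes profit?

L* = 8

With K = 16, MP_L = (2/3)·15·L^(-1/3)·16^(1/2) = 40·L^(-1/3).
Profit maximization for a price taker requires P·MP_L = w: 6·40·L^(-1/3) = 120.
So L^(-1/3) = 0.5, which gives L = 8.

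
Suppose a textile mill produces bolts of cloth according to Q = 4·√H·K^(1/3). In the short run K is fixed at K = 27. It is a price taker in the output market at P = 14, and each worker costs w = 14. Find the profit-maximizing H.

With K = 27, MP_H = (1/2)·4·H^(-1/2)·27^(1/3) = 6·H^(-1/2).
Profit maximization for a price taker requires P·MP_H = w: 14·6·H^(-1/2) = 14.
So H^(-1/2) = 1/6, which gives H = 36.

H* = 36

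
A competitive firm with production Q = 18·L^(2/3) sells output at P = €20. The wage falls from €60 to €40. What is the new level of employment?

From P·MP_L = w with MP_L = 12·L^(-1/3), the labor demand is L(w) = (240/w)^(3).
At w = 60: L = 64. At w = 40: L = 216.

L* = 216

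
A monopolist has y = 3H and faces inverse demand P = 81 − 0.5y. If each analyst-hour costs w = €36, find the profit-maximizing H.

Marginal revenue from the inverse demand is MR = 81 − y.
The marginal product is MP_H = 3.
A monopolist hires until marginal revenue product equals the wage: MR·MP_H = w.
(81 − 3H)·3 = 36, so H = 23.

H* = 23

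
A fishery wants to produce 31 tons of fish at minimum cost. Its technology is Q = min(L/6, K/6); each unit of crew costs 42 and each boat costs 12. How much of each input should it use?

With a fixed-proportions technology, the cost-minimizing bundle uses no slack in either input: L/6 = K/6 = Q.
So L = 6·31 = 186 and K = 6·31 = 186.

L* = 186, K* = 186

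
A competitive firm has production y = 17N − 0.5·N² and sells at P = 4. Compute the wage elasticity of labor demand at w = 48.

From P·MP_N = w with MP_N = 17 − N, labor demand is N(w) = 17 − w/4.
dN/dw = −1/(4) = -0.25.
At w = 48, N = 5, so ε = (dN/dw)·(w/N) = (-0.25)·(48/5) = -2.4.

ε = -2.4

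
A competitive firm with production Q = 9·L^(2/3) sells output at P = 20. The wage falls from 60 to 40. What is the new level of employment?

From P·MP_L = w with MP_L = 6·L^(-1/3), the labor demand is L(w) = (120/w)^(3).
At w = 60: L = 8. At w = 40: L = 27.

L* = 27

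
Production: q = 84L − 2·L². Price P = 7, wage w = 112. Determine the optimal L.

L* = 17

The marginal product of L is MP_L = 84 − 4L.
A price-taking firm hires until the value of the marginal product equals the wage: P·MP_L = w, so 7·(84 − 4L) = 112.
Then 84 − 4L = 16, giving L = 17.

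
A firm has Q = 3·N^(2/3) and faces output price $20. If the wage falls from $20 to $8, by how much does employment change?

From P·MP_N = w with MP_N = 2·N^(-1/3), the labor demand is N(w) = (40/w)^(3).
At w = 20: N = 8. At w = 8: N = 125.
ΔN = 125 − 8 = 117.

ΔN = 117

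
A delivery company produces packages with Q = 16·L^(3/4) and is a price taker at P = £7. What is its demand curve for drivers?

L(w) = (84/w)^(4)

MP_L = (3/4)·16·L^(-1/4) = 12·L^(-1/4).
Setting P·MP_L = w: 84·L^(-1/4) = w.
Solving for L: L^(-1/4) = w/84, so L = (84/w)^(4).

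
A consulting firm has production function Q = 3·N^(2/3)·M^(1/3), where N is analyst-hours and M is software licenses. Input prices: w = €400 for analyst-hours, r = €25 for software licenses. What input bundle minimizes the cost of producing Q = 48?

N* = 8, M* = 64

Cost minimization requires the marginal rate of technical substitution to equal the input-price ratio: MP_N/MP_M = w/r.
Here MP_N/MP_M = (2/3)·(M/N)/(1/3) = 2·(M/N). Setting this equal to 400/25 = 16 gives M = 8N.
Substituting into Q = 48: 3·N^(2/3)·(8N)^(1/3) = 48.
Solving, N = 8 and M = 64.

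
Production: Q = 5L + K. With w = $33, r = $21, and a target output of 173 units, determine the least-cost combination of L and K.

L* = 34.6, K* = 0

The inputs are perfect substitutes, so the firm uses whichever has the lower cost per unit of output.
Cost per unit of output via L is 6.6; via K it is 21. L is cheaper.
Producing Q = 173 with L alone: L = 34.6, K = 0.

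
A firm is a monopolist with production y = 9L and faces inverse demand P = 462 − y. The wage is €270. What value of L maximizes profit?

Marginal revenue from the inverse demand is MR = 462 − 2y.
The marginal product is MP_L = 9.
A monopolist hires until marginal revenue product equals the wage: MR·MP_L = w.
(462 − 18L)·9 = 270, so L = 24.

L* = 24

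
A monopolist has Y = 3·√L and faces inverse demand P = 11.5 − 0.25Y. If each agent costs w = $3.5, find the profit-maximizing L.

L* = 9

Marginal revenue from the inverse demand is MR = 11.5 − 0.5Y.
The marginal product is MP_L = 1.5·L^(-1/2).
A monopolist hires until marginal revenue product equals the wage: MR·MP_L = w.
At L, Y = 3·√L. Substituting and solving: (11.5 − 1.5·√L)·1.5·L^(-1/2) = 3.5 gives L = 9.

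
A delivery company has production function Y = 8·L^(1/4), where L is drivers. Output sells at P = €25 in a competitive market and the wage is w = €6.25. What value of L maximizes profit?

MP_L = (1/4)·8·L^(-3/4) = 2·L^(-3/4).
Profit maximization for a price taker requires P·MP_L = w: 25·2·L^(-3/4) = 6.25.
So L^(-3/4) = 0.125, which gives L = 16.

L* = 16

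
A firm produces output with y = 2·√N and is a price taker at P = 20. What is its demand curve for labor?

N(w) = 400/w²

MP_N = (1/2)·2·N^(-1/2) = N^(-1/2).
Setting P·MP_N = w: 20·N^(-1/2) = w.
Solving for N: N^(-1/2) = w/20, so N = (20/w)^(2).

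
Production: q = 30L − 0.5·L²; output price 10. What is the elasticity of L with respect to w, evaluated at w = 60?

ε = -0.25

From P·MP_L = w with MP_L = 30 − L, labor demand is L(w) = 30 − w/10.
dL/dw = −1/(10) = -0.1.
At w = 60, L = 24, so ε = (dL/dw)·(w/L) = (-0.1)·(60/24) = -0.25.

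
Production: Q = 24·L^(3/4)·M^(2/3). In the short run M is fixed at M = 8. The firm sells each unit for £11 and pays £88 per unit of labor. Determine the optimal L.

L* = 6561

With M = 8, MP_L = (3/4)·24·L^(-1/4)·8^(2/3) = 72·L^(-1/4).
Profit maximization for a price taker requires P·MP_L = w: 11·72·L^(-1/4) = 88.
So L^(-1/4) = 1/9, which gives L = 6561.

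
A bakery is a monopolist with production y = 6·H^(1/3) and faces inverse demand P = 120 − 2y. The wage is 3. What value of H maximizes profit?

H* = 64

Marginal revenue from the inverse demand is MR = 120 − 4y.
The marginal product is MP_H = 2·H^(-2/3).
A monopolist hires until marginal revenue product equals the wage: MR·MP_H = w.
At H, y = 6·H^(1/3). Substituting and solving: (120 − 24·H^(1/3))·2·H^(-2/3) = 3 gives H = 64.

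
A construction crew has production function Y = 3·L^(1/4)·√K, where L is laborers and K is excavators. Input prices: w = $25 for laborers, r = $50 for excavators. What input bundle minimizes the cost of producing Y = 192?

Cost minimization requires the marginal rate of technical substitution to equal the input-price ratio: MP_L/MP_K = w/r.
Here MP_L/MP_K = (1/4)·(K/L)/(1/2) = 0.5·(K/L). Setting this equal to 25/50 = 0.5 gives K = L.
Substituting into Y = 192: 3·L^(1/4)·(L)^(1/2) = 192.
Solving, L = 256 and K = 256.

L* = 256, K* = 256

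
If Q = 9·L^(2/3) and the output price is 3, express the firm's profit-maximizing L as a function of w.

MP_L = (2/3)·9·L^(-1/3) = 6·L^(-1/3).
Setting P·MP_L = w: 18·L^(-1/3) = w.
Solving for L: L^(-1/3) = w/18, so L = (18/w)^(3).

L(w) = 5832/w³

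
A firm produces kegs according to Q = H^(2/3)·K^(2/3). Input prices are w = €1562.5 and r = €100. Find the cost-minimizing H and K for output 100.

Cost minimization requires the marginal rate of technical substitution to equal the input-price ratio: MP_H/MP_K = w/r.
Here MP_H/MP_K = (2/3)·(K/H)/(2/3) = (K/H). Setting this equal to 1562.5/100 = 15.625 gives K = 15.625H.
Substituting into Q = 100: H^(2/3)·(15.625H)^(2/3) = 100.
Solving, H = 8 and K = 125.

H* = 8, K* = 125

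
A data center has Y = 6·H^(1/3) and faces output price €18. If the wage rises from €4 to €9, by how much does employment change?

ΔH = -19

From P·MP_H = w with MP_H = 2·H^(-2/3), the labor demand is H(w) = (36/w)^(3/2).
At w = 4: H = 27. At w = 9: H = 8.
ΔH = 8 − 27 = -19.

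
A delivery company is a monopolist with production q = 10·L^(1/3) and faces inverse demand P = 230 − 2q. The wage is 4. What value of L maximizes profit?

L* = 125

Marginal revenue from the inverse demand is MR = 230 − 4q.
The marginal product is MP_L = (10/3)·L^(-2/3).
A monopolist hires until marginal revenue product equals the wage: MR·MP_L = w.
At L, q = 10·L^(1/3). Substituting and solving: (230 − 40·L^(1/3))·(10/3)·L^(-2/3) = 4 gives L = 125.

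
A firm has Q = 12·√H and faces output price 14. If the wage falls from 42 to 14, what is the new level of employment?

From P·MP_H = w with MP_H = 6·H^(-1/2), the labor demand is H(w) = (84/w)^(2).
At w = 42: H = 4. At w = 14: H = 36.

H* = 36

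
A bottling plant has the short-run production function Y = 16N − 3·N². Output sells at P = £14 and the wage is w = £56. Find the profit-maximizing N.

The marginal product of N is MP_N = 16 − 6N.
A price-taking firm hires until the value of the marginal product equals the wage: P·MP_N = w, so 14·(16 − 6N) = 56.
Then 16 − 6N = 4, giving N = 2.

N* = 2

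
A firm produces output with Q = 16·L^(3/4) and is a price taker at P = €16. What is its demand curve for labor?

MP_L = (3/4)·16·L^(-1/4) = 12·L^(-1/4).
Setting P·MP_L = w: 192·L^(-1/4) = w.
Solving for L: L^(-1/4) = w/192, so L = (192/w)^(4).

L(w) = (192/w)^(4)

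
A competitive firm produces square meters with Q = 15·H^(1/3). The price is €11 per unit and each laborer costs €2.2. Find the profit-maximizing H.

H* = 125

MP_H = (1/3)·15·H^(-2/3) = 5·H^(-2/3).
Profit maximization for a price taker requires P·MP_H = w: 11·5·H^(-2/3) = 2.2.
So H^(-2/3) = 0.04, which gives H = 125.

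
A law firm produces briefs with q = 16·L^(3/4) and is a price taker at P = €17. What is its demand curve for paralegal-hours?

MP_L = (3/4)·16·L^(-1/4) = 12·L^(-1/4).
Setting P·MP_L = w: 204·L^(-1/4) = w.
Solving for L: L^(-1/4) = w/204, so L = (204/w)^(4).

L(w) = (204/w)^(4)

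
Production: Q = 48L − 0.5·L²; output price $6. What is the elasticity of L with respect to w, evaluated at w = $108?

From P·MP_L = w with MP_L = 48 − L, labor demand is L(w) = 48 − w/6.
dL/dw = −1/(6) = -1/6.
At w = 108, L = 30, so ε = (dL/dw)·(w/L) = (-1/6)·(108/30) = -0.6.

ε = -0.6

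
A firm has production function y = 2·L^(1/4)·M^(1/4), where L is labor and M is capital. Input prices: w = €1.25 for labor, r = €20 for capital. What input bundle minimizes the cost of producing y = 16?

L* = 256, M* = 16

Cost minimization requires the marginal rate of technical substitution to equal the input-price ratio: MP_L/MP_M = w/r.
Here MP_L/MP_M = (1/4)·(M/L)/(1/4) = (M/L). Setting this equal to 1.25/20 = 0.0625 gives M = 0.0625L.
Substituting into y = 16: 2·L^(1/4)·(0.0625L)^(1/4) = 16.
Solving, L = 256 and M = 16.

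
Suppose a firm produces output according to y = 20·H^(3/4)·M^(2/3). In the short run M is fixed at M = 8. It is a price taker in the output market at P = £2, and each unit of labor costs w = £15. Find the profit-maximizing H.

H* = 4096

With M = 8, MP_H = (3/4)·20·H^(-1/4)·8^(2/3) = 60·H^(-1/4).
Profit maximization for a price taker requires P·MP_H = w: 2·60·H^(-1/4) = 15.
So H^(-1/4) = 0.125, which gives H = 4096.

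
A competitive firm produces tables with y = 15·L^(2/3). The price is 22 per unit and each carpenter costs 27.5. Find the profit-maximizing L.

L* = 512

MP_L = (2/3)·15·L^(-1/3) = 10·L^(-1/3).
Profit maximization for a price taker requires P·MP_L = w: 22·10·L^(-1/3) = 27.5.
So L^(-1/3) = 0.125, which gives L = 512.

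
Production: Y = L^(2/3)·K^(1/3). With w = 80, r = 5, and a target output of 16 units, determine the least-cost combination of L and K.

L* = 8, K* = 64

Cost minimization requires the marginal rate of technical substitution to equal the input-price ratio: MP_L/MP_K = w/r.
Here MP_L/MP_K = (2/3)·(K/L)/(1/3) = 2·(K/L). Setting this equal to 80/5 = 16 gives K = 8L.
Substituting into Y = 16: L^(2/3)·(8L)^(1/3) = 16.
Solving, L = 8 and K = 64.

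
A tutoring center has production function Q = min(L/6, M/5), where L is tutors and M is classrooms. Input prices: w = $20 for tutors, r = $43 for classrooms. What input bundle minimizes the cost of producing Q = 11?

With a fixed-proportions technology, the cost-minimizing bundle uses no slack in either input: L/6 = M/5 = Q.
So L = 6·11 = 66 and M = 5·11 = 55.

L* = 66, M* = 55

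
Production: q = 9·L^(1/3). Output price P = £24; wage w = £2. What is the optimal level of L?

MP_L = (1/3)·9·L^(-2/3) = 3·L^(-2/3).
Profit maximization for a price taker requires P·MP_L = w: 24·3·L^(-2/3) = 2.
So L^(-2/3) = 1/36, which gives L = 216.

L* = 216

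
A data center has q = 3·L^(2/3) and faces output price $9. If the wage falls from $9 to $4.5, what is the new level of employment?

From P·MP_L = w with MP_L = 2·L^(-1/3), the labor demand is L(w) = (18/w)^(3).
At w = 9: L = 8. At w = 4.5: L = 64.

L* = 64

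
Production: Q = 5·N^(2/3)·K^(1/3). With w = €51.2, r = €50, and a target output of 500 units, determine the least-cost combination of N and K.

N* = 125, K* = 64

Cost minimization requires the marginal rate of technical substitution to equal the input-price ratio: MP_N/MP_K = w/r.
Here MP_N/MP_K = (2/3)·(K/N)/(1/3) = 2·(K/N). Setting this equal to 51.2/50 = 1.024 gives K = 0.512N.
Substituting into Q = 500: 5·N^(2/3)·(0.512N)^(1/3) = 500.
Solving, N = 125 and K = 64.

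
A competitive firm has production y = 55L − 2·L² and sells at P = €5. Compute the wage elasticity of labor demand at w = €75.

ε = -0.375

From P·MP_L = w with MP_L = 55 − 4L, labor demand is L(w) = (55 − w/5)/4.
dL/dw = −1/(20) = -0.05.
At w = 75, L = 10, so ε = (dL/dw)·(w/L) = (-0.05)·(75/10) = -0.375.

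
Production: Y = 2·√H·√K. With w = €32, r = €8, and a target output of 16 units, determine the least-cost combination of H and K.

H* = 4, K* = 16

Cost minimization requires the marginal rate of technical substitution to equal the input-price ratio: MP_H/MP_K = w/r.
Here MP_H/MP_K = (1/2)·(K/H)/(1/2) = (K/H). Setting this equal to 32/8 = 4 gives K = 4H.
Substituting into Y = 16: 2·H^(1/2)·(4H)^(1/2) = 16.
Solving, H = 4 and K = 16.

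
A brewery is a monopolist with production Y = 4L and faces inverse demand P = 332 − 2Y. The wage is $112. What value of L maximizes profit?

L* = 19

Marginal revenue from the inverse demand is MR = 332 − 4Y.
The marginal product is MP_L = 4.
A monopolist hires until marginal revenue product equals the wage: MR·MP_L = w.
(332 − 16L)·4 = 112, so L = 19.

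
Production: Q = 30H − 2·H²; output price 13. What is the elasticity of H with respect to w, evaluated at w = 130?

ε = -0.5

From P·MP_H = w with MP_H = 30 − 4H, labor demand is H(w) = (30 − w/13)/4.
dH/dw = −1/(52) = -1/52.
At w = 130, H = 5, so ε = (dH/dw)·(w/H) = (-1/52)·(130/5) = -0.5.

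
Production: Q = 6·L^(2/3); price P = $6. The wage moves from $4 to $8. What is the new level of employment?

From P·MP_L = w with MP_L = 4·L^(-1/3), the labor demand is L(w) = (24/w)^(3).
At w = 4: L = 216. At w = 8: L = 27.

L* = 27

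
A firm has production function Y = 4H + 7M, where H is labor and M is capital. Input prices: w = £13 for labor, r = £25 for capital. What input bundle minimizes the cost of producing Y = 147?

H* = 36.75, M* = 0

The inputs are perfect substitutes, so the firm uses whichever has the lower cost per unit of output.
Cost per unit of output via H is w/4 = 3.25; via M it is r/7 = 25/7. H is cheaper.
Producing Y = 147 with H alone: H = 36.75, M = 0.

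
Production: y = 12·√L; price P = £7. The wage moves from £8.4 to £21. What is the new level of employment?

From P·MP_L = w with MP_L = 6·L^(-1/2), the labor demand is L(w) = (42/w)^(2).
At w = 8.4: L = 25. At w = 21: L = 4.

L* = 4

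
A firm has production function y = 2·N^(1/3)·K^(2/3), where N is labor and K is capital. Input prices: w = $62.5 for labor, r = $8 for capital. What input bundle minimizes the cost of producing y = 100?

Cost minimization requires the marginal rate of technical substitution to equal the input-price ratio: MP_N/MP_K = w/r.
Here MP_N/MP_K = (1/3)·(K/N)/(2/3) = 0.5·(K/N). Setting this equal to 62.5/8 = 7.8125 gives K = 15.625N.
Substituting into y = 100: 2·N^(1/3)·(15.625N)^(2/3) = 100.
Solving, N = 8 and K = 125.

N* = 8, K* = 125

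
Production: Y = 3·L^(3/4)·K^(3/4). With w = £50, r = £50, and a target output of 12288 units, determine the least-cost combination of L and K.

Cost minimization requires the marginal rate of technical substitution to equal the input-price ratio: MP_L/MP_K = w/r.
Here MP_L/MP_K = (3/4)·(K/L)/(3/4) = (K/L). Setting this equal to 50/50 = 1 gives K = L.
Substituting into Y = 12288: 3·L^(3/4)·(L)^(3/4) = 12288.
Solving, L = 256 and K = 256.

L* = 256, K* = 256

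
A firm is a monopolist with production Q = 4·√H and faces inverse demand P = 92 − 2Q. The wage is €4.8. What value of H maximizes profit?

H* = 25

Marginal revenue from the inverse demand is MR = 92 − 4Q.
The marginal product is MP_H = 2·H^(-1/2).
A monopolist hires until marginal revenue product equals the wage: MR·MP_H = w.
At H, Q = 4·√H. Substituting and solving: (92 − 16·√H)·2·H^(-1/2) = 4.8 gives H = 25.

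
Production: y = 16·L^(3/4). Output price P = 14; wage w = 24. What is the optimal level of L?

L* = 2401

MP_L = (3/4)·16·L^(-1/4) = 12·L^(-1/4).
Profit maximization for a price taker requires P·MP_L = w: 14·12·L^(-1/4) = 24.
So L^(-1/4) = 1/7, which gives L = 2401.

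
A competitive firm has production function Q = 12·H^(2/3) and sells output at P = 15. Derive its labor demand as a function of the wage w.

H(w) = 1728000/w³

MP_H = (2/3)·12·H^(-1/3) = 8·H^(-1/3).
Setting P·MP_H = w: 120·H^(-1/3) = w.
Solving for H: H^(-1/3) = w/120, so H = (120/w)^(3).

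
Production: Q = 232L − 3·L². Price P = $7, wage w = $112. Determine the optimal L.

The marginal product of L is MP_L = 232 − 6L.
A price-taking firm hires until the value of the marginal product equals the wage: P·MP_L = w, so 7·(232 − 6L) = 112.
Then 232 − 6L = 16, giving L = 36.

L* = 36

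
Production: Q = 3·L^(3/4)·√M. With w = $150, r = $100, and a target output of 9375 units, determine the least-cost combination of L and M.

Cost minimization requires the marginal rate of technical substitution to equal the input-price ratio: MP_L/MP_M = w/r.
Here MP_L/MP_M = (3/4)·(M/L)/(1/2) = 1.5·(M/L). Setting this equal to 150/100 = 1.5 gives M = L.
Substituting into Q = 9375: 3·L^(3/4)·(L)^(1/2) = 9375.
Solving, L = 625 and M = 625.

L* = 625, M* = 625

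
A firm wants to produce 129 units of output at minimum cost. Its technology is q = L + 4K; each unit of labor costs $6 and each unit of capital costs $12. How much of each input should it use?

L* = 0, K* = 32.25

The inputs are perfect substitutes, so the firm uses whichever has the lower cost per unit of output.
Cost per unit of output via L is 6; via K it is 3. K is cheaper.
Producing q = 129 with K alone: L = 0, K = 32.25.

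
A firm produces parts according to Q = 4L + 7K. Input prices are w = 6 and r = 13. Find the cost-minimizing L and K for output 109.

The inputs are perfect substitutes, so the firm uses whichever has the lower cost per unit of output.
Cost per unit of output via L is w/4 = 1.5; via K it is r/7 = 13/7. L is cheaper.
Producing Q = 109 with L alone: L = 27.25, K = 0.

L* = 27.25, K* = 0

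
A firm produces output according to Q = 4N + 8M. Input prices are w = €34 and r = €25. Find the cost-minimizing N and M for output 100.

N* = 0, M* = 12.5

The inputs are perfect substitutes, so the firm uses whichever has the lower cost per unit of output.
Cost per unit of output via N is w/4 = 8.5; via M it is r/8 = 3.125. M is cheaper.
Producing Q = 100 with M alone: N = 0, M = 12.5.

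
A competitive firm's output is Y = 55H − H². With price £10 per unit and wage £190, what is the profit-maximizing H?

H* = 18

The marginal product of H is MP_H = 55 − 2H.
A price-taking firm hires until the value of the marginal product equals the wage: P·MP_H = w, so 10·(55 − 2H) = 190.
Then 55 − 2H = 19, giving H = 18.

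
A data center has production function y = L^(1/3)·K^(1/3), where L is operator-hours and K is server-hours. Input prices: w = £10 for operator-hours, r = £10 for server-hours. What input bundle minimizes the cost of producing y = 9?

L* = 27, K* = 27

Cost minimization requires the marginal rate of technical substitution to equal the input-price ratio: MP_L/MP_K = w/r.
Here MP_L/MP_K = (1/3)·(K/L)/(1/3) = (K/L). Setting this equal to 10/10 = 1 gives K = L.
Substituting into y = 9: L^(1/3)·(L)^(1/3) = 9.
Solving, L = 27 and K = 27.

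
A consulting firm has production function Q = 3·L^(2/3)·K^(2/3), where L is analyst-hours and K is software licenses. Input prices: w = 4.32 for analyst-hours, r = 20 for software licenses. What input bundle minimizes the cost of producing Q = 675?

Cost minimization requires the marginal rate of technical substitution to equal the input-price ratio: MP_L/MP_K = w/r.
Here MP_L/MP_K = (2/3)·(K/L)/(2/3) = (K/L). Setting this equal to 4.32/20 = 0.216 gives K = 0.216L.
Substituting into Q = 675: 3·L^(2/3)·(0.216L)^(2/3) = 675.
Solving, L = 125 and K = 27.

L* = 125, K* = 27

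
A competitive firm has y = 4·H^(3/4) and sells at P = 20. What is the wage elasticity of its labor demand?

ε = -4

MP_H = (3/4)·4·H^(-1/4), so P·MP_H = w gives 60·H^(-1/4) = w.
Solving, H(w) = (60/w)^(4). This is a constant-elasticity form: H ∝ w^(−4), so ε = −4.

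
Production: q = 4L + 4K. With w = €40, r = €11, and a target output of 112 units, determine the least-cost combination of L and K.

The inputs are perfect substitutes, so the firm uses whichever has the lower cost per unit of output.
Cost per unit of output via L is w/4 = 10; via K it is r/4 = 2.75. K is cheaper.
Producing q = 112 with K alone: L = 0, K = 28.

L* = 0, K* = 28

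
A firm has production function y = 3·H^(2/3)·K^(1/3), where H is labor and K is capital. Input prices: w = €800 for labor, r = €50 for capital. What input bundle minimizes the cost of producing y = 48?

H* = 8, K* = 64

Cost minimization requires the marginal rate of technical substitution to equal the input-price ratio: MP_H/MP_K = w/r.
Here MP_H/MP_K = (2/3)·(K/H)/(1/3) = 2·(K/H). Setting this equal to 800/50 = 16 gives K = 8H.
Substituting into y = 48: 3·H^(2/3)·(8H)^(1/3) = 48.
Solving, H = 8 and K = 64.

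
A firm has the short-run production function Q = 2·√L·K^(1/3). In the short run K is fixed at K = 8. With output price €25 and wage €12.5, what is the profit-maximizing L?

L* = 16

With K = 8, MP_L = (1/2)·2·L^(-1/2)·8^(1/3) = 2·L^(-1/2).
Profit maximization for a price taker requires P·MP_L = w: 25·2·L^(-1/2) = 12.5.
So L^(-1/2) = 0.25, which gives L = 16.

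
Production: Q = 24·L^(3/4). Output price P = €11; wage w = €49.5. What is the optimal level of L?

MP_L = (3/4)·24·L^(-1/4) = 18·L^(-1/4).
Profit maximization for a price taker requires P·MP_L = w: 11·18·L^(-1/4) = 49.5.
So L^(-1/4) = 0.25, which gives L = 256.

L* = 256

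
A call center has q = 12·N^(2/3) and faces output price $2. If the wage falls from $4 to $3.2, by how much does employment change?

From P·MP_N = w with MP_N = 8·N^(-1/3), the labor demand is N(w) = (16/w)^(3).
At w = 4: N = 64. At w = 3.2: N = 125.
ΔN = 125 − 64 = 61.

ΔN = 61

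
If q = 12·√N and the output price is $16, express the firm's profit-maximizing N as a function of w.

MP_N = (1/2)·12·N^(-1/2) = 6·N^(-1/2).
Setting P·MP_N = w: 96·N^(-1/2) = w.
Solving for N: N^(-1/2) = w/96, so N = (96/w)^(2).

N(w) = 9216/w²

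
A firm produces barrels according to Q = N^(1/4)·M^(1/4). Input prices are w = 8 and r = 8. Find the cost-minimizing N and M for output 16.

N* = 256, M* = 256

Cost minimization requires the marginal rate of technical substitution to equal the input-price ratio: MP_N/MP_M = w/r.
Here MP_N/MP_M = (1/4)·(M/N)/(1/4) = (M/N). Setting this equal to 8/8 = 1 gives M = N.
Substituting into Q = 16: N^(1/4)·(N)^(1/4) = 16.
Solving, N = 256 and M = 256.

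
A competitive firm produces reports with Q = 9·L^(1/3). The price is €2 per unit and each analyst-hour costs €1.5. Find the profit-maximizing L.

L* = 8

MP_L = (1/3)·9·L^(-2/3) = 3·L^(-2/3).
Profit maximization for a price taker requires P·MP_L = w: 2·3·L^(-2/3) = 1.5.
So L^(-2/3) = 0.25, which gives L = 8.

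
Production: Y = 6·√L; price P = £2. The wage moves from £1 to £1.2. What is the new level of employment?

L* = 25

From P·MP_L = w with MP_L = 3·L^(-1/2), the labor demand is L(w) = (6/w)^(2).
At w = 1: L = 36. At w = 1.2: L = 25.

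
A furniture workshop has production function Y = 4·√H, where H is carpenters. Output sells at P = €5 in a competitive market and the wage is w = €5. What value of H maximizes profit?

MP_H = (1/2)·4·H^(-1/2) = 2·H^(-1/2).
Profit maximization for a price taker requires P·MP_H = w: 5·2·H^(-1/2) = 5.
So H^(-1/2) = 0.5, which gives H = 4.

H* = 4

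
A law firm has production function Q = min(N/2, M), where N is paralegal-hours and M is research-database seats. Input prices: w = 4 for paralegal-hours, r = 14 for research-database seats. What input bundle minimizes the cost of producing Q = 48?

N* = 96, M* = 48

With a fixed-proportions technology, the cost-minimizing bundle uses no slack in either input: N/2 = M = Q.
So N = 2·48 = 96 and M = 48.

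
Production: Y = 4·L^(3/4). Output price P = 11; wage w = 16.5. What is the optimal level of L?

MP_L = (3/4)·4·L^(-1/4) = 3·L^(-1/4).
Profit maximization for a price taker requires P·MP_L = w: 11·3·L^(-1/4) = 16.5.
So L^(-1/4) = 0.5, which gives L = 16.

L* = 16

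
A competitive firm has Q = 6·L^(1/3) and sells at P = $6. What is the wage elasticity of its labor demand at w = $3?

MP_L = (1/3)·6·L^(-2/3), so P·MP_L = w gives 12·L^(-2/3) = w.
Solving, L(w) = (12/w)^(3/2). This is a constant-elasticity form: L ∝ w^(−3/2), so ε = −3/2.

ε = -1.5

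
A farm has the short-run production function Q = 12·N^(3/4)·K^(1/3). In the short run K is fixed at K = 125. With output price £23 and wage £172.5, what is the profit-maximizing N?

With K = 125, MP_N = (3/4)·12·N^(-1/4)·125^(1/3) = 45·N^(-1/4).
Profit maximization for a price taker requires P·MP_N = w: 23·45·N^(-1/4) = 172.5.
So N^(-1/4) = 1/6, which gives N = 1296.

N* = 1296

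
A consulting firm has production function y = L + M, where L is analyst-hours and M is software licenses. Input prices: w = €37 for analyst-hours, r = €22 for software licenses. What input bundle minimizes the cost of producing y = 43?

L* = 0, M* = 43

The inputs are perfect substitutes, so the firm uses whichever has the lower cost per unit of output.
Cost per unit of output via L is 37; via M it is 22. M is cheaper.
Producing y = 43 with M alone: L = 0, M = 43.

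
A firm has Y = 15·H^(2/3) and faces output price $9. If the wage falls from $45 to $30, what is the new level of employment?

H* = 27

From P·MP_H = w with MP_H = 10·H^(-1/3), the labor demand is H(w) = (90/w)^(3).
At w = 45: H = 8. At w = 30: H = 27.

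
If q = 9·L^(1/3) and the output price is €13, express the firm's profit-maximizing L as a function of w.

MP_L = (1/3)·9·L^(-2/3) = 3·L^(-2/3).
Setting P·MP_L = w: 39·L^(-2/3) = w.
Solving for L: L^(-2/3) = w/39, so L = (39/w)^(3/2).

L(w) = (39/w)^(3/2)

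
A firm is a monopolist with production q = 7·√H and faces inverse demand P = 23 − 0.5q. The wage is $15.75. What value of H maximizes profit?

Marginal revenue from the inverse demand is MR = 23 − q.
The marginal product is MP_H = 3.5·H^(-1/2).
A monopolist hires until marginal revenue product equals the wage: MR·MP_H = w.
At H, q = 7·√H. Substituting and solving: (23 − 7·√H)·3.5·H^(-1/2) = 15.75 gives H = 4.

H* = 4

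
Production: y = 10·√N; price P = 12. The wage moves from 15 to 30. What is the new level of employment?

N* = 4

From P·MP_N = w with MP_N = 5·N^(-1/2), the labor demand is N(w) = (60/w)^(2).
At w = 15: N = 16. At w = 30: N = 4.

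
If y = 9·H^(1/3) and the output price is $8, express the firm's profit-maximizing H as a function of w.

MP_H = (1/3)·9·H^(-2/3) = 3·H^(-2/3).
Setting P·MP_H = w: 24·H^(-2/3) = w.
Solving for H: H^(-2/3) = w/24, so H = (24/w)^(3/2).

H(w) = (24/w)^(3/2)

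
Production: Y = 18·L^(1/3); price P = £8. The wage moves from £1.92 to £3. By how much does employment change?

From P·MP_L = w with MP_L = 6·L^(-2/3), the labor demand is L(w) = (48/w)^(3/2).
At w = 1.92: L = 125. At w = 3: L = 64.
ΔL = 64 − 125 = -61.

ΔL = -61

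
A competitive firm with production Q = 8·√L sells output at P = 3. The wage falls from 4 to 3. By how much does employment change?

ΔL = 7

From P·MP_L = w with MP_L = 4·L^(-1/2), the labor demand is L(w) = (12/w)^(2).
At w = 4: L = 9. At w = 3: L = 16.
ΔL = 16 − 9 = 7.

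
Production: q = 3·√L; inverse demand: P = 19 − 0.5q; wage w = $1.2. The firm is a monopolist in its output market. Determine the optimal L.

Marginal revenue from the inverse demand is MR = 19 − q.
The marginal product is MP_L = 1.5·L^(-1/2).
A monopolist hires until marginal revenue product equals the wage: MR·MP_L = w.
At L, q = 3·√L. Substituting and solving: (19 − 3·√L)·1.5·L^(-1/2) = 1.2 gives L = 25.

L* = 25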